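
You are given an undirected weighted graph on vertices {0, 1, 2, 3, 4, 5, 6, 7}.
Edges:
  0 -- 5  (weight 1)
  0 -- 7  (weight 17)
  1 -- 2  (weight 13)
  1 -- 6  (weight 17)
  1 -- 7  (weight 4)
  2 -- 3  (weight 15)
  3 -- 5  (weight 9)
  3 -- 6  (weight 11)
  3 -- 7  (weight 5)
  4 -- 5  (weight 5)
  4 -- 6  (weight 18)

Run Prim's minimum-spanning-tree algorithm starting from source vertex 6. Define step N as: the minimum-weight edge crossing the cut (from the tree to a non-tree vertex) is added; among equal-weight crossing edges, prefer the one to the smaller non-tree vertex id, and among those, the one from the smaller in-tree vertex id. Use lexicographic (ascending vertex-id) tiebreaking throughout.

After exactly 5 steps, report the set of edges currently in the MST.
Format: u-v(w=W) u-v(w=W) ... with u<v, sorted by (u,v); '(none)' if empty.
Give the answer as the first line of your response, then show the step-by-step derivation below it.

0-5(w=1) 1-7(w=4) 3-5(w=9) 3-6(w=11) 3-7(w=5)

step 1: add edge 3-6 (w=11); MST = {3-6(w=11)}
step 2: add edge 3-7 (w=5); MST = {3-6(w=11) 3-7(w=5)}
step 3: add edge 1-7 (w=4); MST = {1-7(w=4) 3-6(w=11) 3-7(w=5)}
step 4: add edge 3-5 (w=9); MST = {1-7(w=4) 3-5(w=9) 3-6(w=11) 3-7(w=5)}
step 5: add edge 0-5 (w=1); MST = {0-5(w=1) 1-7(w=4) 3-5(w=9) 3-6(w=11) 3-7(w=5)}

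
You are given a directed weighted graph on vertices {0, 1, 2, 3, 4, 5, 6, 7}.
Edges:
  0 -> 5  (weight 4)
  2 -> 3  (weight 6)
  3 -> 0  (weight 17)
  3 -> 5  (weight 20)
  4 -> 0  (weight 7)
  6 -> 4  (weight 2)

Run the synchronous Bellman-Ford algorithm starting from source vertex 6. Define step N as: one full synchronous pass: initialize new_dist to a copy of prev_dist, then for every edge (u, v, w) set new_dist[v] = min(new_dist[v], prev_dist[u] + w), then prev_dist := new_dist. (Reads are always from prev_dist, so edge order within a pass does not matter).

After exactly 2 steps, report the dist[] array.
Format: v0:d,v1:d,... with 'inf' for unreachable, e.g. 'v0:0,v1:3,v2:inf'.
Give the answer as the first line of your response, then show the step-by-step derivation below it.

v0:9,v1:inf,v2:inf,v3:inf,v4:2,v5:inf,v6:0,v7:inf

step 1: dist = v0:inf,v1:inf,v2:inf,v3:inf,v4:2,v5:inf,v6:0,v7:inf
step 2: dist = v0:9,v1:inf,v2:inf,v3:inf,v4:2,v5:inf,v6:0,v7:inf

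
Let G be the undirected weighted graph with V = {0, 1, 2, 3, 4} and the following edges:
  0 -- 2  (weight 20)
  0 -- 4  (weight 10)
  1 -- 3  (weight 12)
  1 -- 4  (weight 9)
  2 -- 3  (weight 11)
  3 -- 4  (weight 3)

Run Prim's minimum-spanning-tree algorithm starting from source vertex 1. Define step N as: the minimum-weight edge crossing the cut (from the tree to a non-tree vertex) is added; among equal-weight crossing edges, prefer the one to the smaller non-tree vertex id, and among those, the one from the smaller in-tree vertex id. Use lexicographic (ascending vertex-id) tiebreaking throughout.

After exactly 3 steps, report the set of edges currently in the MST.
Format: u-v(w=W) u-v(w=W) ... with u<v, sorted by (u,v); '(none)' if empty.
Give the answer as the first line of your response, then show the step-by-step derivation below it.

0-4(w=10) 1-4(w=9) 3-4(w=3)

step 1: add edge 1-4 (w=9); MST = {1-4(w=9)}
step 2: add edge 3-4 (w=3); MST = {1-4(w=9) 3-4(w=3)}
step 3: add edge 0-4 (w=10); MST = {0-4(w=10) 1-4(w=9) 3-4(w=3)}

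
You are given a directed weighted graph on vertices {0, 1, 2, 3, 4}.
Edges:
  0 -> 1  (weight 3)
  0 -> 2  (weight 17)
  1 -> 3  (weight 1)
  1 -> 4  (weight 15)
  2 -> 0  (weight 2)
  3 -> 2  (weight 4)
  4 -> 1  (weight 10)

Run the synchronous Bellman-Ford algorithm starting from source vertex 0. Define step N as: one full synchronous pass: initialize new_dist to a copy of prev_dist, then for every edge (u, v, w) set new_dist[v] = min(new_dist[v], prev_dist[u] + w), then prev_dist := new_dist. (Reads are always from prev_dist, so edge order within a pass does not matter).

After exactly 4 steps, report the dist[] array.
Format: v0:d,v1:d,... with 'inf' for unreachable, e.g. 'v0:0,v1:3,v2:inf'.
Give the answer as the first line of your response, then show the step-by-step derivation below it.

v0:0,v1:3,v2:8,v3:4,v4:18

step 1: dist = v0:0,v1:3,v2:17,v3:inf,v4:inf
step 2: dist = v0:0,v1:3,v2:17,v3:4,v4:18
step 3: dist = v0:0,v1:3,v2:8,v3:4,v4:18
step 4: dist = v0:0,v1:3,v2:8,v3:4,v4:18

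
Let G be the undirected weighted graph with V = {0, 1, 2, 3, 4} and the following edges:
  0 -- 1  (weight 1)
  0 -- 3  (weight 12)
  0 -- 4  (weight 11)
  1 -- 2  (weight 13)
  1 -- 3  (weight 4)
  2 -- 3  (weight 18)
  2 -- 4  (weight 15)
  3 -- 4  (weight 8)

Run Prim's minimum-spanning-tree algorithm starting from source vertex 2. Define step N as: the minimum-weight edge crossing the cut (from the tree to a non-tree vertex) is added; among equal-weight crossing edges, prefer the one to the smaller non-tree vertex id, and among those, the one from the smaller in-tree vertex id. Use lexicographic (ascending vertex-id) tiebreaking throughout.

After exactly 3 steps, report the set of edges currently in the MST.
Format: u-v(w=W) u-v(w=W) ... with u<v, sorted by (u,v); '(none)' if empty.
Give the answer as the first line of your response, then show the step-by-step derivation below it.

0-1(w=1) 1-2(w=13) 1-3(w=4)

step 1: add edge 1-2 (w=13); MST = {1-2(w=13)}
step 2: add edge 0-1 (w=1); MST = {0-1(w=1) 1-2(w=13)}
step 3: add edge 1-3 (w=4); MST = {0-1(w=1) 1-2(w=13) 1-3(w=4)}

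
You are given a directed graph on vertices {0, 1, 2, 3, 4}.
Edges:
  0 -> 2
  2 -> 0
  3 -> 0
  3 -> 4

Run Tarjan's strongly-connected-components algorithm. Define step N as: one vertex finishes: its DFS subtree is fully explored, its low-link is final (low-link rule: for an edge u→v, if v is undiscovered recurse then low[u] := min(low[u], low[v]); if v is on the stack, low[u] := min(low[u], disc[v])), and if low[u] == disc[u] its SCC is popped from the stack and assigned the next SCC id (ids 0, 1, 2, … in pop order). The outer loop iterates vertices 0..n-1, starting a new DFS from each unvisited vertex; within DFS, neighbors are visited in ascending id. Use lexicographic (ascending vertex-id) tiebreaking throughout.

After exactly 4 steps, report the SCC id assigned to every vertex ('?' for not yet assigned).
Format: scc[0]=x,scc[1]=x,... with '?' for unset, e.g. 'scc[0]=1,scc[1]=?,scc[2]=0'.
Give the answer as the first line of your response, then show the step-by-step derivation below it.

scc[0]=0,scc[1]=1,scc[2]=0,scc[3]=?,scc[4]=2

step 1: low=(low[0]=0,low[1]=?,low[2]=0,low[3]=?,low[4]=?); scc=(scc[0]=?,scc[1]=?,scc[2]=?,scc[3]=?,scc[4]=?)
step 2: low=(low[0]=0,low[1]=?,low[2]=0,low[3]=?,low[4]=?); scc=(scc[0]=0,scc[1]=?,scc[2]=0,scc[3]=?,scc[4]=?)
step 3: low=(low[0]=0,low[1]=2,low[2]=0,low[3]=?,low[4]=?); scc=(scc[0]=0,scc[1]=1,scc[2]=0,scc[3]=?,scc[4]=?)
step 4: low=(low[0]=0,low[1]=2,low[2]=0,low[3]=3,low[4]=4); scc=(scc[0]=0,scc[1]=1,scc[2]=0,scc[3]=?,scc[4]=2)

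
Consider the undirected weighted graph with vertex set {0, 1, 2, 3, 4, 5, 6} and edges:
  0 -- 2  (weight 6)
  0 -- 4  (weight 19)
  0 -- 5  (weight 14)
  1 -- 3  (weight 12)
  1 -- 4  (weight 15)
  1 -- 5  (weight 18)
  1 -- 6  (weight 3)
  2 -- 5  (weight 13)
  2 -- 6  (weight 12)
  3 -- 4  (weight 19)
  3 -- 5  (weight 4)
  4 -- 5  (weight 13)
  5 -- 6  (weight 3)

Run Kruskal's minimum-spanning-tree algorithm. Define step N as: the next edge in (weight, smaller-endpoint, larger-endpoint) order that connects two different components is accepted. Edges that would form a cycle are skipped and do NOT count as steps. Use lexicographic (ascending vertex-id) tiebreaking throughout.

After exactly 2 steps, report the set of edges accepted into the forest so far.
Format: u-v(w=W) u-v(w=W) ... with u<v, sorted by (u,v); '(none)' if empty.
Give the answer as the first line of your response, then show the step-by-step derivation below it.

1-6(w=3) 5-6(w=3)

step 1: add edge 1-6 (w=3); MST = {1-6(w=3)}
step 2: add edge 5-6 (w=3); MST = {1-6(w=3) 5-6(w=3)}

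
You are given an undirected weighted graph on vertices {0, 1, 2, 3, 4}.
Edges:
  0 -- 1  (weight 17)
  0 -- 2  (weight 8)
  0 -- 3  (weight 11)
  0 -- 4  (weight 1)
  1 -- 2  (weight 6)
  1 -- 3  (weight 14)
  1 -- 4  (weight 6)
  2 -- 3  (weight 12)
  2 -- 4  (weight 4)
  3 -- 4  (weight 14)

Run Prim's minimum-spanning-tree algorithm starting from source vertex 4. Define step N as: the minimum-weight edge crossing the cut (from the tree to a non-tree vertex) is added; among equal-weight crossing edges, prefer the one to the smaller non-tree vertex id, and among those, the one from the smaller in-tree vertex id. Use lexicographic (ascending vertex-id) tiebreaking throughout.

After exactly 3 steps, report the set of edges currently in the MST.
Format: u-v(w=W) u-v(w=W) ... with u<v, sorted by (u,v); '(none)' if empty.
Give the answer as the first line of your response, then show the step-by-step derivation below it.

0-4(w=1) 1-2(w=6) 2-4(w=4)

step 1: add edge 0-4 (w=1); MST = {0-4(w=1)}
step 2: add edge 2-4 (w=4); MST = {0-4(w=1) 2-4(w=4)}
step 3: add edge 1-2 (w=6); MST = {0-4(w=1) 1-2(w=6) 2-4(w=4)}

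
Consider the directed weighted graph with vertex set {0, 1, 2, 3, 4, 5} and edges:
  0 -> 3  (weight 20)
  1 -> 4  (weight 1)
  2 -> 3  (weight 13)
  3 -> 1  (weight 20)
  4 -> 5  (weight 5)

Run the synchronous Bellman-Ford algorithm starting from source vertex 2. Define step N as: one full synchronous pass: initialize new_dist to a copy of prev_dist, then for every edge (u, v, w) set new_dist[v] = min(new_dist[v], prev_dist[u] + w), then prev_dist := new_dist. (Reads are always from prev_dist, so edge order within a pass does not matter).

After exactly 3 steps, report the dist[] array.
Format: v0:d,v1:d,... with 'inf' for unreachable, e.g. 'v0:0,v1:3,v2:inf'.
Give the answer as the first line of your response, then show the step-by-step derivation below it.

v0:inf,v1:33,v2:0,v3:13,v4:34,v5:inf

step 1: dist = v0:inf,v1:inf,v2:0,v3:13,v4:inf,v5:inf
step 2: dist = v0:inf,v1:33,v2:0,v3:13,v4:inf,v5:inf
step 3: dist = v0:inf,v1:33,v2:0,v3:13,v4:34,v5:inf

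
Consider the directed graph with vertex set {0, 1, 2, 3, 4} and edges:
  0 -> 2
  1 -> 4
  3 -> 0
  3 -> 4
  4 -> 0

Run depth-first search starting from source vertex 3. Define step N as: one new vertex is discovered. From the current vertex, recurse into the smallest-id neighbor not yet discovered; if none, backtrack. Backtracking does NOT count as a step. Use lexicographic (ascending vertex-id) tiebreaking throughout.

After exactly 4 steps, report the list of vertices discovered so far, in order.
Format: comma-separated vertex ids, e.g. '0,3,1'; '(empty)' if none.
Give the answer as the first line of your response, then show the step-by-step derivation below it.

3,0,2,4

step 1: discover 3; path=3; order=3
step 2: discover 0; path=3>0; order=3,0
step 3: discover 2; path=3>0>2; order=3,0,2
step 4: discover 4; path=3>4; order=3,0,2,4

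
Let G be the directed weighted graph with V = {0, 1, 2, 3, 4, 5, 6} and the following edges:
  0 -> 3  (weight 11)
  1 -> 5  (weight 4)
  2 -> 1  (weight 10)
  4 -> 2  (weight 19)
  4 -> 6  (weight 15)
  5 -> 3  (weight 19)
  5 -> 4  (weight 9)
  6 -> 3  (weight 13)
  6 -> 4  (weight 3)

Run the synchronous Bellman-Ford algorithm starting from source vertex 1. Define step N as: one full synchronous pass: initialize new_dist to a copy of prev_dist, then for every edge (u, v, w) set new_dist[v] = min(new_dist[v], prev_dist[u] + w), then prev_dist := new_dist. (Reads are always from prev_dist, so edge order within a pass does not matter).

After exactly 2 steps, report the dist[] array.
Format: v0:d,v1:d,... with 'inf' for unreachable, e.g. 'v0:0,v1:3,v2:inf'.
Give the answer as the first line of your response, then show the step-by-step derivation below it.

v0:inf,v1:0,v2:inf,v3:23,v4:13,v5:4,v6:inf

step 1: dist = v0:inf,v1:0,v2:inf,v3:inf,v4:inf,v5:4,v6:inf
step 2: dist = v0:inf,v1:0,v2:inf,v3:23,v4:13,v5:4,v6:inf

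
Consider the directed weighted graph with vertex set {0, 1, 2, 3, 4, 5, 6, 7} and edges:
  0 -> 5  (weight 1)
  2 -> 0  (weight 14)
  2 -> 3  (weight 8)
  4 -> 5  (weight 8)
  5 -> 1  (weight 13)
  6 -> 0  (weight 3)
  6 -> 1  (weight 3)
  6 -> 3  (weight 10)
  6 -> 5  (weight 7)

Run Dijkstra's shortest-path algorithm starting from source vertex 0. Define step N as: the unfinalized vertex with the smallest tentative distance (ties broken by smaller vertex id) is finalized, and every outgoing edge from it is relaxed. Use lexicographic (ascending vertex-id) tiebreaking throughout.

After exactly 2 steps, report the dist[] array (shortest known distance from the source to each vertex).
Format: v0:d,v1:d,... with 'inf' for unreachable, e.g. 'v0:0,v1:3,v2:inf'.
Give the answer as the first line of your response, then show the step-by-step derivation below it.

v0:0,v1:14,v2:inf,v3:inf,v4:inf,v5:1,v6:inf,v7:inf

step 1: dist = v0:0,v1:inf,v2:inf,v3:inf,v4:inf,v5:1,v6:inf,v7:inf
step 2: dist = v0:0,v1:14,v2:inf,v3:inf,v4:inf,v5:1,v6:inf,v7:inf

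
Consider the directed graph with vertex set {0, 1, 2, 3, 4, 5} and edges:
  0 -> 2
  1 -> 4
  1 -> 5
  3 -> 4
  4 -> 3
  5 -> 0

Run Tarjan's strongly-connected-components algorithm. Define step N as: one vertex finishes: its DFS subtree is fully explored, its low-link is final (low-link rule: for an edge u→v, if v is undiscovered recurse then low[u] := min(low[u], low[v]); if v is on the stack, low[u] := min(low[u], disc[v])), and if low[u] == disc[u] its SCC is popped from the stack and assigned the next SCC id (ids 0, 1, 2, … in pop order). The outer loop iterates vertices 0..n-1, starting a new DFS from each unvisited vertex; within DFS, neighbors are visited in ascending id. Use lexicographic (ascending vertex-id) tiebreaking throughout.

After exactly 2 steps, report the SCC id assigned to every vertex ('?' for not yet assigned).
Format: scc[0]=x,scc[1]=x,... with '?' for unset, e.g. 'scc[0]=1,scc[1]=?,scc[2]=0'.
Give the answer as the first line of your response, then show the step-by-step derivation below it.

scc[0]=1,scc[1]=?,scc[2]=0,scc[3]=?,scc[4]=?,scc[5]=?

step 1: low=(low[0]=0,low[1]=?,low[2]=1,low[3]=?,low[4]=?,low[5]=?); scc=(scc[0]=?,scc[1]=?,scc[2]=0,scc[3]=?,scc[4]=?,scc[5]=?)
step 2: low=(low[0]=0,low[1]=?,low[2]=1,low[3]=?,low[4]=?,low[5]=?); scc=(scc[0]=1,scc[1]=?,scc[2]=0,scc[3]=?,scc[4]=?,scc[5]=?)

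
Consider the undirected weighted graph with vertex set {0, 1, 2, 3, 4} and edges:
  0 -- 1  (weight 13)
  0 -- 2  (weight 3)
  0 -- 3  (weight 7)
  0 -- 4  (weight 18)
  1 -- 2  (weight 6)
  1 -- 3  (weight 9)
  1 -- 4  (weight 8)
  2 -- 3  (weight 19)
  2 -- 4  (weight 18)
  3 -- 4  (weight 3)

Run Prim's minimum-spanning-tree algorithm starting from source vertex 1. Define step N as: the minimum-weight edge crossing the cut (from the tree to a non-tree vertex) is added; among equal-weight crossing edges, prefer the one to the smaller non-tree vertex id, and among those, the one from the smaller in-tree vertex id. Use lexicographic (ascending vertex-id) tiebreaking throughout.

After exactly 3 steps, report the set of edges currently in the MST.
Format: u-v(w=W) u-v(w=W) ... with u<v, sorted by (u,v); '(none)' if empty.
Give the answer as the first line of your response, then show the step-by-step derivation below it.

0-2(w=3) 0-3(w=7) 1-2(w=6)

step 1: add edge 1-2 (w=6); MST = {1-2(w=6)}
step 2: add edge 0-2 (w=3); MST = {0-2(w=3) 1-2(w=6)}
step 3: add edge 0-3 (w=7); MST = {0-2(w=3) 0-3(w=7) 1-2(w=6)}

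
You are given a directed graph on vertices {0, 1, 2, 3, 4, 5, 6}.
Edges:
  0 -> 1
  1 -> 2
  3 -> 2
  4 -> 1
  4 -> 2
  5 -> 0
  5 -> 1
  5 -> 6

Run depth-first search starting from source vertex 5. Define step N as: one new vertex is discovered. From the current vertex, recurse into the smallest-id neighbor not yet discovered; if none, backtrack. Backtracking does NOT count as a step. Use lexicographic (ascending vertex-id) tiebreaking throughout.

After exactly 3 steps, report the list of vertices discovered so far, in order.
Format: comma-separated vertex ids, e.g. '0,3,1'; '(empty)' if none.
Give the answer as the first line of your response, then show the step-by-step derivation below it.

5,0,1

step 1: discover 5; path=5; order=5
step 2: discover 0; path=5>0; order=5,0
step 3: discover 1; path=5>0>1; order=5,0,1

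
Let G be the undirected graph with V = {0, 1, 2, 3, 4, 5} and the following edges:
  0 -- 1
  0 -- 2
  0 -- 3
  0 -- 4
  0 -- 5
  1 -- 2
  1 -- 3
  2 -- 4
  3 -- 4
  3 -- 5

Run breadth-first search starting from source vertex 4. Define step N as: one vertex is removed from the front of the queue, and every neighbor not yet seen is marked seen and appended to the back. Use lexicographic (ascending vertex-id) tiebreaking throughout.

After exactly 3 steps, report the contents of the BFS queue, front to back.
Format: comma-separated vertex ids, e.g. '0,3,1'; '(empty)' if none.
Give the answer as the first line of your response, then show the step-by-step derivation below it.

3,1,5

step 1: dequeue 4; queue=[0,2,3]; order=4
step 2: dequeue 0; queue=[2,3,1,5]; order=4,0
step 3: dequeue 2; queue=[3,1,5]; order=4,0,2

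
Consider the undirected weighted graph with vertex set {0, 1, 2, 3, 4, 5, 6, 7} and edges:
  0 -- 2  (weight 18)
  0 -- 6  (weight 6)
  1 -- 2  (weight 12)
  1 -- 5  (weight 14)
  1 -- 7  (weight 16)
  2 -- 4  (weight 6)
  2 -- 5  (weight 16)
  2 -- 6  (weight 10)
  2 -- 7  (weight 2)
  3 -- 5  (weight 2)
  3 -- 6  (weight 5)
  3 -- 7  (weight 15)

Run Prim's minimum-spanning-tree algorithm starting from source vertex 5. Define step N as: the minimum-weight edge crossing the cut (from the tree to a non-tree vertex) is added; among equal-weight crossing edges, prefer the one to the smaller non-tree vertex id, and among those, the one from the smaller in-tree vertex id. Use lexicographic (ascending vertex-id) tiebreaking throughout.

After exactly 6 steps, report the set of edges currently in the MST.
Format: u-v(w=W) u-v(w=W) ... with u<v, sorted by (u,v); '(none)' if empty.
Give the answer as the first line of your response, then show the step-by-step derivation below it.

0-6(w=6) 2-4(w=6) 2-6(w=10) 2-7(w=2) 3-5(w=2) 3-6(w=5)

step 1: add edge 3-5 (w=2); MST = {3-5(w=2)}
step 2: add edge 3-6 (w=5); MST = {3-5(w=2) 3-6(w=5)}
step 3: add edge 0-6 (w=6); MST = {0-6(w=6) 3-5(w=2) 3-6(w=5)}
step 4: add edge 2-6 (w=10); MST = {0-6(w=6) 2-6(w=10) 3-5(w=2) 3-6(w=5)}
step 5: add edge 2-7 (w=2); MST = {0-6(w=6) 2-6(w=10) 2-7(w=2) 3-5(w=2) 3-6(w=5)}
step 6: add edge 2-4 (w=6); MST = {0-6(w=6) 2-4(w=6) 2-6(w=10) 2-7(w=2) 3-5(w=2) 3-6(w=5)}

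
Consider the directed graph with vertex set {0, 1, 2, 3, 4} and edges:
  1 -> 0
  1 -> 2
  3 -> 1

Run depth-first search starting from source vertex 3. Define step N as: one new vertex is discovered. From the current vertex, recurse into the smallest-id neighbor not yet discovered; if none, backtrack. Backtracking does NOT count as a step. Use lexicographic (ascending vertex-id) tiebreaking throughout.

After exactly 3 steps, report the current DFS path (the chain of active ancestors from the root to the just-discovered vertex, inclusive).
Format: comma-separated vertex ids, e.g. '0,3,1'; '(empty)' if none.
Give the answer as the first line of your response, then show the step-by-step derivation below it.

3,1,0

step 1: discover 3; path=3; order=3
step 2: discover 1; path=3>1; order=3,1
step 3: discover 0; path=3>1>0; order=3,1,0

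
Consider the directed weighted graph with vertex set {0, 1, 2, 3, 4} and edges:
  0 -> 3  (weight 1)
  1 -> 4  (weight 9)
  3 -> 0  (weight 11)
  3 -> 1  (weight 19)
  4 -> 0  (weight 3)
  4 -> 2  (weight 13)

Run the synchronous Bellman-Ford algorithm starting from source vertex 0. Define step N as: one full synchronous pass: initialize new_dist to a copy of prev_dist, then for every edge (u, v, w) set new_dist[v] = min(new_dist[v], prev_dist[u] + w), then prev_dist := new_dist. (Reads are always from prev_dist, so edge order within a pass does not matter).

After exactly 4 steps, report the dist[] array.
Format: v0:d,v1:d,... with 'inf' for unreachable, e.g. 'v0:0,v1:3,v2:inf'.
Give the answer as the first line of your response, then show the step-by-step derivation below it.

v0:0,v1:20,v2:42,v3:1,v4:29

step 1: dist = v0:0,v1:inf,v2:inf,v3:1,v4:inf
step 2: dist = v0:0,v1:20,v2:inf,v3:1,v4:inf
step 3: dist = v0:0,v1:20,v2:inf,v3:1,v4:29
step 4: dist = v0:0,v1:20,v2:42,v3:1,v4:29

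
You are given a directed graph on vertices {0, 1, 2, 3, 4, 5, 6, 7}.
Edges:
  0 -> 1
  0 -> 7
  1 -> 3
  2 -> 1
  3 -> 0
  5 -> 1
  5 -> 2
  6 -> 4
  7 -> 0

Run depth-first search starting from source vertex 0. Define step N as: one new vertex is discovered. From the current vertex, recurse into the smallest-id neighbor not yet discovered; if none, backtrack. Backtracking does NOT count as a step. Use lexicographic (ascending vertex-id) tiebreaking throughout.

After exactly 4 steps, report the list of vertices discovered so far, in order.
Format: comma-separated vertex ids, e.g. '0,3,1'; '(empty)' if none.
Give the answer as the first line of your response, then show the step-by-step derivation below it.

0,1,3,7

step 1: discover 0; path=0; order=0
step 2: discover 1; path=0>1; order=0,1
step 3: discover 3; path=0>1>3; order=0,1,3
step 4: discover 7; path=0>7; order=0,1,3,7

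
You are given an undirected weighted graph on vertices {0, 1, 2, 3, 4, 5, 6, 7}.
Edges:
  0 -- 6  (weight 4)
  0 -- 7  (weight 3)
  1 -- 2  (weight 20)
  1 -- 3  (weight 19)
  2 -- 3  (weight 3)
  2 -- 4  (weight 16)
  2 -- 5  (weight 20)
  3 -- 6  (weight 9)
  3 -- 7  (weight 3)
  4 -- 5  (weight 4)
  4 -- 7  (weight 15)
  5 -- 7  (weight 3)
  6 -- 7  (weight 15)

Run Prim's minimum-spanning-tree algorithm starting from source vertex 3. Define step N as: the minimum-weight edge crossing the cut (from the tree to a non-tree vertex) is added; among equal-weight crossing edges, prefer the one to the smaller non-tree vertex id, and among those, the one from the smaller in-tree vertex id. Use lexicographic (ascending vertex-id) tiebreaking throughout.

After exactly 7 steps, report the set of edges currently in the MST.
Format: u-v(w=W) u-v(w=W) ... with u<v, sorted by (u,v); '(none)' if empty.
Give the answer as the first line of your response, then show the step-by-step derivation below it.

0-6(w=4) 0-7(w=3) 1-3(w=19) 2-3(w=3) 3-7(w=3) 4-5(w=4) 5-7(w=3)

step 1: add edge 2-3 (w=3); MST = {2-3(w=3)}
step 2: add edge 3-7 (w=3); MST = {2-3(w=3) 3-7(w=3)}
step 3: add edge 0-7 (w=3); MST = {0-7(w=3) 2-3(w=3) 3-7(w=3)}
step 4: add edge 5-7 (w=3); MST = {0-7(w=3) 2-3(w=3) 3-7(w=3) 5-7(w=3)}
step 5: add edge 4-5 (w=4); MST = {0-7(w=3) 2-3(w=3) 3-7(w=3) 4-5(w=4) 5-7(w=3)}
step 6: add edge 0-6 (w=4); MST = {0-6(w=4) 0-7(w=3) 2-3(w=3) 3-7(w=3) 4-5(w=4) 5-7(w=3)}
step 7: add edge 1-3 (w=19); MST = {0-6(w=4) 0-7(w=3) 1-3(w=19) 2-3(w=3) 3-7(w=3) 4-5(w=4) 5-7(w=3)}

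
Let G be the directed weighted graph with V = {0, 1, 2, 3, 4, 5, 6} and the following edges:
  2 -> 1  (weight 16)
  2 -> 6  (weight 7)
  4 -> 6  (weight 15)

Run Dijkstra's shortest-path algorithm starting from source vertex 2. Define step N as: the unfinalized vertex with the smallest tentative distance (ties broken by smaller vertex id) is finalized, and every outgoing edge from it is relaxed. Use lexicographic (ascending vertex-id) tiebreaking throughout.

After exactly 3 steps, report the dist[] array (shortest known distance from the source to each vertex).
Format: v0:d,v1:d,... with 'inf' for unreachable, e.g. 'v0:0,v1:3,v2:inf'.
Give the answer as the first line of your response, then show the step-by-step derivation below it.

v0:inf,v1:16,v2:0,v3:inf,v4:inf,v5:inf,v6:7

step 1: dist = v0:inf,v1:16,v2:0,v3:inf,v4:inf,v5:inf,v6:7
step 2: dist = v0:inf,v1:16,v2:0,v3:inf,v4:inf,v5:inf,v6:7
step 3: dist = v0:inf,v1:16,v2:0,v3:inf,v4:inf,v5:inf,v6:7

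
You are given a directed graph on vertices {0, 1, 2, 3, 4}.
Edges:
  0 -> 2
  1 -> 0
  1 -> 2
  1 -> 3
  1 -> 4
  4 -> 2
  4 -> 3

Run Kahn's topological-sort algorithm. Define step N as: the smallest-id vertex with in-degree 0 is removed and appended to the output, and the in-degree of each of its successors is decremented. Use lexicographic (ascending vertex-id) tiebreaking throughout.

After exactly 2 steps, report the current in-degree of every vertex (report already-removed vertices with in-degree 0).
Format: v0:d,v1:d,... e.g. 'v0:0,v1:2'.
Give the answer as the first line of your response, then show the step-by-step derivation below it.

v0:0,v1:0,v2:1,v3:1,v4:0

step 1: output 1; order=[1]; indeg=(0,0,2,1,0)
step 2: output 0; order=[1,0]; indeg=(0,0,1,1,0)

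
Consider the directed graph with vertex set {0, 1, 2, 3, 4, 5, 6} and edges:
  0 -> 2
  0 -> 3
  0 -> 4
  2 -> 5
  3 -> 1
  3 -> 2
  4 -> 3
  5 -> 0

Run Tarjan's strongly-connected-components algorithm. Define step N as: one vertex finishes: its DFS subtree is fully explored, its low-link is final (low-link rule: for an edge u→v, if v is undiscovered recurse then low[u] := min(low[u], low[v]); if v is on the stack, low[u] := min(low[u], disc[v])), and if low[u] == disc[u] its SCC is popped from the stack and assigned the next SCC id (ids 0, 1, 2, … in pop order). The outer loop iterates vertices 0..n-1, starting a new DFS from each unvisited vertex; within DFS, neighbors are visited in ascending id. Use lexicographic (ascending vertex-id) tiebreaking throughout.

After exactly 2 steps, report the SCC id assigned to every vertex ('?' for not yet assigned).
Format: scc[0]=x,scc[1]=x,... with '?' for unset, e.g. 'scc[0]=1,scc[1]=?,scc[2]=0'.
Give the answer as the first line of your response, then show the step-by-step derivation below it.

scc[0]=?,scc[1]=?,scc[2]=?,scc[3]=?,scc[4]=?,scc[5]=?,scc[6]=?

step 1: low=(low[0]=0,low[1]=?,low[2]=1,low[3]=?,low[4]=?,low[5]=0,low[6]=?); scc=(scc[0]=?,scc[1]=?,scc[2]=?,scc[3]=?,scc[4]=?,scc[5]=?,scc[6]=?)
step 2: low=(low[0]=0,low[1]=?,low[2]=0,low[3]=?,low[4]=?,low[5]=0,low[6]=?); scc=(scc[0]=?,scc[1]=?,scc[2]=?,scc[3]=?,scc[4]=?,scc[5]=?,scc[6]=?)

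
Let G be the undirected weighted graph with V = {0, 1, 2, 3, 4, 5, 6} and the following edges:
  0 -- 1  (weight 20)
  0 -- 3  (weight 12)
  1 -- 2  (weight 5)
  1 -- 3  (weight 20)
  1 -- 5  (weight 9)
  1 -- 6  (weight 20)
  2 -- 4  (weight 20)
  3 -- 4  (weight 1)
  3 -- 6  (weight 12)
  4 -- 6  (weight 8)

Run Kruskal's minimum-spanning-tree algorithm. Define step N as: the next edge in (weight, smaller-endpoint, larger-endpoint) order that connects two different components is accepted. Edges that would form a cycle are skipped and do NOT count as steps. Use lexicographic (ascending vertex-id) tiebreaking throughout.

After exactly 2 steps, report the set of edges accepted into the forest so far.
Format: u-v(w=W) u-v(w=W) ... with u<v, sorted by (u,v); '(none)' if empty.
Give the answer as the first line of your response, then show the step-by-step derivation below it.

1-2(w=5) 3-4(w=1)

step 1: add edge 3-4 (w=1); MST = {3-4(w=1)}
step 2: add edge 1-2 (w=5); MST = {1-2(w=5) 3-4(w=1)}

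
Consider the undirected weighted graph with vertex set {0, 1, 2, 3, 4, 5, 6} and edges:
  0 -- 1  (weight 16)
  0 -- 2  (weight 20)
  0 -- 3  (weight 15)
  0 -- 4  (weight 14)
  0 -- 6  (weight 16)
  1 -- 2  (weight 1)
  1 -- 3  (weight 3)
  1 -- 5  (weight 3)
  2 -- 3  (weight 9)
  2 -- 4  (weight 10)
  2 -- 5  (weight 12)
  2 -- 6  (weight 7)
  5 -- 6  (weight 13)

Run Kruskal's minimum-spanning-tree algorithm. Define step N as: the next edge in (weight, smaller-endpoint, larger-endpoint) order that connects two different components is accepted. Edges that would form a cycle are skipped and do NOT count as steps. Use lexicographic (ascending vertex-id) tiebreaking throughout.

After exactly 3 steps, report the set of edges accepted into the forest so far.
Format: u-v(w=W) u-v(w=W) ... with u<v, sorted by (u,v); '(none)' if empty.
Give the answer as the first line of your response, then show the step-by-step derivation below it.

1-2(w=1) 1-3(w=3) 1-5(w=3)

step 1: add edge 1-2 (w=1); MST = {1-2(w=1)}
step 2: add edge 1-3 (w=3); MST = {1-2(w=1) 1-3(w=3)}
step 3: add edge 1-5 (w=3); MST = {1-2(w=1) 1-3(w=3) 1-5(w=3)}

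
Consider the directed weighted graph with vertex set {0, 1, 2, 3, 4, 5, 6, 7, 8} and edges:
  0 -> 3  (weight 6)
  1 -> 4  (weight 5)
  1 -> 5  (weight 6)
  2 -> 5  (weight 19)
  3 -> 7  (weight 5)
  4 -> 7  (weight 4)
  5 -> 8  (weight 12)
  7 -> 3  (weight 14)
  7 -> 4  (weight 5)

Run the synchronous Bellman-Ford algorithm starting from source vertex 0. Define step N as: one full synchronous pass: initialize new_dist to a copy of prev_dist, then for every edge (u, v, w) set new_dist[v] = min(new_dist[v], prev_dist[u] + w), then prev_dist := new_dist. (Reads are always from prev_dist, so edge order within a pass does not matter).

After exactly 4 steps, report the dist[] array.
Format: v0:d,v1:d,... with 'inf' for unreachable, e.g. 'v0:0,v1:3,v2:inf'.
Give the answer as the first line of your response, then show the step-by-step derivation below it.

v0:0,v1:inf,v2:inf,v3:6,v4:16,v5:inf,v6:inf,v7:11,v8:inf

step 1: dist = v0:0,v1:inf,v2:inf,v3:6,v4:inf,v5:inf,v6:inf,v7:inf,v8:inf
step 2: dist = v0:0,v1:inf,v2:inf,v3:6,v4:inf,v5:inf,v6:inf,v7:11,v8:inf
step 3: dist = v0:0,v1:inf,v2:inf,v3:6,v4:16,v5:inf,v6:inf,v7:11,v8:inf
step 4: dist = v0:0,v1:inf,v2:inf,v3:6,v4:16,v5:inf,v6:inf,v7:11,v8:inf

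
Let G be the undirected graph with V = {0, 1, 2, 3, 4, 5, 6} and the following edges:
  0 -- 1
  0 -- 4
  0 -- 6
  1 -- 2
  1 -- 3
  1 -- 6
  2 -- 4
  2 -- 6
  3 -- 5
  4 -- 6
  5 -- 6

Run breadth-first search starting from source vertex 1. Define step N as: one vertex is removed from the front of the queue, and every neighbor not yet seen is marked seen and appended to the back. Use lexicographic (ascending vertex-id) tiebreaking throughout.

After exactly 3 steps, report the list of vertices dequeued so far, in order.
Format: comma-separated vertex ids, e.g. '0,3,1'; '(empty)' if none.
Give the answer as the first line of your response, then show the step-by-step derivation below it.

1,0,2

step 1: dequeue 1; queue=[0,2,3,6]; order=1
step 2: dequeue 0; queue=[2,3,6,4]; order=1,0
step 3: dequeue 2; queue=[3,6,4]; order=1,0,2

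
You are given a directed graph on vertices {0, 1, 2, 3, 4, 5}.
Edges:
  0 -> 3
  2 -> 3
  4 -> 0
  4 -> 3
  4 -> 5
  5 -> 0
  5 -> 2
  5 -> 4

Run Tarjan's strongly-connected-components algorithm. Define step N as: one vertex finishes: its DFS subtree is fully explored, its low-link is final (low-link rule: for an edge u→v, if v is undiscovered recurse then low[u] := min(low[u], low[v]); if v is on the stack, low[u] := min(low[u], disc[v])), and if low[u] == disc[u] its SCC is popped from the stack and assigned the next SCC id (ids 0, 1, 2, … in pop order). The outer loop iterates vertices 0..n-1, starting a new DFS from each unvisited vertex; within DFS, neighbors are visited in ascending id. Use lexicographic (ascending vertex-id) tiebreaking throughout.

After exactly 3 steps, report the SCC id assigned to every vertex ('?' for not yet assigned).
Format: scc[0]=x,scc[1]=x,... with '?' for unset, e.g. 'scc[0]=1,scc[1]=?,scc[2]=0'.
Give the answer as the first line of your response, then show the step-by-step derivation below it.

scc[0]=1,scc[1]=2,scc[2]=?,scc[3]=0,scc[4]=?,scc[5]=?

step 1: low=(low[0]=0,low[1]=?,low[2]=?,low[3]=1,low[4]=?,low[5]=?); scc=(scc[0]=?,scc[1]=?,scc[2]=?,scc[3]=0,scc[4]=?,scc[5]=?)
step 2: low=(low[0]=0,low[1]=?,low[2]=?,low[3]=1,low[4]=?,low[5]=?); scc=(scc[0]=1,scc[1]=?,scc[2]=?,scc[3]=0,scc[4]=?,scc[5]=?)
step 3: low=(low[0]=0,low[1]=2,low[2]=?,low[3]=1,low[4]=?,low[5]=?); scc=(scc[0]=1,scc[1]=2,scc[2]=?,scc[3]=0,scc[4]=?,scc[5]=?)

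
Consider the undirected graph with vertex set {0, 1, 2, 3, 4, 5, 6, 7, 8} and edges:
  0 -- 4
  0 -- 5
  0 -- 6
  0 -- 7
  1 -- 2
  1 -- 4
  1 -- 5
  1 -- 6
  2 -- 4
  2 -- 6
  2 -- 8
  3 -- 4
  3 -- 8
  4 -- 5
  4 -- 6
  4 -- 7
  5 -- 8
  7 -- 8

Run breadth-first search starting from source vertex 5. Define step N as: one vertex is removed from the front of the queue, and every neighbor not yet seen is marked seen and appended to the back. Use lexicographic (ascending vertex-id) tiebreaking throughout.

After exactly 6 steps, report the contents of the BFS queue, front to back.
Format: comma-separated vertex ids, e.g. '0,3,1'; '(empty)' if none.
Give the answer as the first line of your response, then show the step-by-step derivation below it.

7,2,3

step 1: dequeue 5; queue=[0,1,4,8]; order=5
step 2: dequeue 0; queue=[1,4,8,6,7]; order=5,0
step 3: dequeue 1; queue=[4,8,6,7,2]; order=5,0,1
step 4: dequeue 4; queue=[8,6,7,2,3]; order=5,0,1,4
step 5: dequeue 8; queue=[6,7,2,3]; order=5,0,1,4,8
step 6: dequeue 6; queue=[7,2,3]; order=5,0,1,4,8,6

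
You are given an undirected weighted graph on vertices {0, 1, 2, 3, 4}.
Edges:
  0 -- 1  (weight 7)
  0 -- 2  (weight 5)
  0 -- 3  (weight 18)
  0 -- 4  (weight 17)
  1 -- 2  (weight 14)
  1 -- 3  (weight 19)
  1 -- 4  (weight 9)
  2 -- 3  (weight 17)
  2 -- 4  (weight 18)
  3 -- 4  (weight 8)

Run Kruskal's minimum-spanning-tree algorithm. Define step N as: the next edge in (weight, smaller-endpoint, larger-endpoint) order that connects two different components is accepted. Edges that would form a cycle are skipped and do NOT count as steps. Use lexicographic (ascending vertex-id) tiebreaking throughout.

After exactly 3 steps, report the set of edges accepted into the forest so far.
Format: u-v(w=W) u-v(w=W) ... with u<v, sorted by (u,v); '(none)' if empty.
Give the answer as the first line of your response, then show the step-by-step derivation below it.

0-1(w=7) 0-2(w=5) 3-4(w=8)

step 1: add edge 0-2 (w=5); MST = {0-2(w=5)}
step 2: add edge 0-1 (w=7); MST = {0-1(w=7) 0-2(w=5)}
step 3: add edge 3-4 (w=8); MST = {0-1(w=7) 0-2(w=5) 3-4(w=8)}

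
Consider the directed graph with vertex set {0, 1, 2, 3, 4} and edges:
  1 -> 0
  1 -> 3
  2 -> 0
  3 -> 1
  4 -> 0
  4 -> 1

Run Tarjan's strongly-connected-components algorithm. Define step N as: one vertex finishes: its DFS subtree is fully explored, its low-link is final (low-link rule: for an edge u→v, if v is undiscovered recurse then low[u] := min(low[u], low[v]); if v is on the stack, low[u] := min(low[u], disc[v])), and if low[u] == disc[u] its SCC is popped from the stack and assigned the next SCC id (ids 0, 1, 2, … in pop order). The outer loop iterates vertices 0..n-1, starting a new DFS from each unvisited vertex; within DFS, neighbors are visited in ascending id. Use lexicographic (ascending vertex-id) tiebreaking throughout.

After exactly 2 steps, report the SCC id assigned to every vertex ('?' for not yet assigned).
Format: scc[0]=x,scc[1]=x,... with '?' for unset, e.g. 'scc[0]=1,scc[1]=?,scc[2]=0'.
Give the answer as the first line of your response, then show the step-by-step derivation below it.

scc[0]=0,scc[1]=?,scc[2]=?,scc[3]=?,scc[4]=?

step 1: low=(low[0]=0,low[1]=?,low[2]=?,low[3]=?,low[4]=?); scc=(scc[0]=0,scc[1]=?,scc[2]=?,scc[3]=?,scc[4]=?)
step 2: low=(low[0]=0,low[1]=1,low[2]=?,low[3]=1,low[4]=?); scc=(scc[0]=0,scc[1]=?,scc[2]=?,scc[3]=?,scc[4]=?)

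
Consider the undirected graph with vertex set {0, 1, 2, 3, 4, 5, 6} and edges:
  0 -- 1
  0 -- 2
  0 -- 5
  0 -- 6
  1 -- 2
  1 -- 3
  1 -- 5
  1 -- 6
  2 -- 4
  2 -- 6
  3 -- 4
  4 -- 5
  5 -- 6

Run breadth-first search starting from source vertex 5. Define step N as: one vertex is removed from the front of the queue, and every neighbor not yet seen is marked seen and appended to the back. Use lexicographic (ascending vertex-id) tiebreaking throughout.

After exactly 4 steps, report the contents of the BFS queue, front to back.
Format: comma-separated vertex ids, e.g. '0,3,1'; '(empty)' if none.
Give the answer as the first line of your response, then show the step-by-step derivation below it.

6,2,3

step 1: dequeue 5; queue=[0,1,4,6]; order=5
step 2: dequeue 0; queue=[1,4,6,2]; order=5,0
step 3: dequeue 1; queue=[4,6,2,3]; order=5,0,1
step 4: dequeue 4; queue=[6,2,3]; order=5,0,1,4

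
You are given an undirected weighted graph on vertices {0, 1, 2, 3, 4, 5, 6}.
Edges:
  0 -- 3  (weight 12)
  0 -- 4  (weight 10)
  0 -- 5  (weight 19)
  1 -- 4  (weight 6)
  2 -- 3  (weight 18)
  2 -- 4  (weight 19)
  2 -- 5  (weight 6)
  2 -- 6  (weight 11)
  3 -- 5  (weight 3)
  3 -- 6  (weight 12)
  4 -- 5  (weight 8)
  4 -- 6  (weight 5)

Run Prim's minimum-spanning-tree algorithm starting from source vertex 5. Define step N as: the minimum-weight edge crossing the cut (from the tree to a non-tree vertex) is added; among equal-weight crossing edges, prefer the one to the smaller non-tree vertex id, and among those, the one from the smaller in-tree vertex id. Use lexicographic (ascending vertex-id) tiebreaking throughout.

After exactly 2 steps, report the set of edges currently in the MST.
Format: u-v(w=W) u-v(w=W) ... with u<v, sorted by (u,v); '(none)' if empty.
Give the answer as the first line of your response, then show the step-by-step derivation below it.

2-5(w=6) 3-5(w=3)

step 1: add edge 3-5 (w=3); MST = {3-5(w=3)}
step 2: add edge 2-5 (w=6); MST = {2-5(w=6) 3-5(w=3)}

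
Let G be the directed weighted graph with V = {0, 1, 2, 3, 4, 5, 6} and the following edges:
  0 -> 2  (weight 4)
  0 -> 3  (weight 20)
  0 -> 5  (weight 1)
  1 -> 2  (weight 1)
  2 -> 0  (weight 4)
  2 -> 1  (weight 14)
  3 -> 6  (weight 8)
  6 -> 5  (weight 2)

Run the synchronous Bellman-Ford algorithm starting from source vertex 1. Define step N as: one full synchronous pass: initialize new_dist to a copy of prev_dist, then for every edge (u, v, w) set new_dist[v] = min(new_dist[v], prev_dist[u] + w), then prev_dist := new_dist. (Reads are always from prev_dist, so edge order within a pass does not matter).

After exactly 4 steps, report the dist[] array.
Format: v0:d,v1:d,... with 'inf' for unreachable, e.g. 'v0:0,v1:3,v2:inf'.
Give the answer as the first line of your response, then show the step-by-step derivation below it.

v0:5,v1:0,v2:1,v3:25,v4:inf,v5:6,v6:33

step 1: dist = v0:inf,v1:0,v2:1,v3:inf,v4:inf,v5:inf,v6:inf
step 2: dist = v0:5,v1:0,v2:1,v3:inf,v4:inf,v5:inf,v6:inf
step 3: dist = v0:5,v1:0,v2:1,v3:25,v4:inf,v5:6,v6:inf
step 4: dist = v0:5,v1:0,v2:1,v3:25,v4:inf,v5:6,v6:33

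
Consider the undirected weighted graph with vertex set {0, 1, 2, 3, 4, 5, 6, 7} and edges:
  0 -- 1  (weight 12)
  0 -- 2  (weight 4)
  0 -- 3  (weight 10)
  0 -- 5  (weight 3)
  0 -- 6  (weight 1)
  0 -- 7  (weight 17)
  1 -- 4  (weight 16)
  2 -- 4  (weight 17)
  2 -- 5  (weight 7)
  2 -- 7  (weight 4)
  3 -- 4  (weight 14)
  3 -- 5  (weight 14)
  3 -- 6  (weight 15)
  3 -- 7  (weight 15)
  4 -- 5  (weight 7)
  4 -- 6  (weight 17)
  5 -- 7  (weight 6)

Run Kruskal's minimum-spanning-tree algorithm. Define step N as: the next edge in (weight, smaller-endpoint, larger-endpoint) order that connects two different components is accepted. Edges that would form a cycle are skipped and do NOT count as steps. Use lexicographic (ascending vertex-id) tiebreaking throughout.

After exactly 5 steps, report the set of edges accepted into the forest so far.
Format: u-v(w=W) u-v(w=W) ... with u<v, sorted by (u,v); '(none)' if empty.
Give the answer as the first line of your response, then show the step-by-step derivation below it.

0-2(w=4) 0-5(w=3) 0-6(w=1) 2-7(w=4) 4-5(w=7)

step 1: add edge 0-6 (w=1); MST = {0-6(w=1)}
step 2: add edge 0-5 (w=3); MST = {0-5(w=3) 0-6(w=1)}
step 3: add edge 0-2 (w=4); MST = {0-2(w=4) 0-5(w=3) 0-6(w=1)}
step 4: add edge 2-7 (w=4); MST = {0-2(w=4) 0-5(w=3) 0-6(w=1) 2-7(w=4)}
step 5: add edge 4-5 (w=7); MST = {0-2(w=4) 0-5(w=3) 0-6(w=1) 2-7(w=4) 4-5(w=7)}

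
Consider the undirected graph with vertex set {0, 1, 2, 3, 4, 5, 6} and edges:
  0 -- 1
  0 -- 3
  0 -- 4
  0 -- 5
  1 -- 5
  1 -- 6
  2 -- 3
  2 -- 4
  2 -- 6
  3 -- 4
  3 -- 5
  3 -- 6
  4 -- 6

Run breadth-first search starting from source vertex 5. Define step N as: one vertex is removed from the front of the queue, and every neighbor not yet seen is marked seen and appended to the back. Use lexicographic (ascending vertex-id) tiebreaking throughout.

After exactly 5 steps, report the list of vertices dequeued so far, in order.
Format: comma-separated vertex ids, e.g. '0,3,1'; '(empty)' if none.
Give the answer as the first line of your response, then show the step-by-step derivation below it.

5,0,1,3,4

step 1: dequeue 5; queue=[0,1,3]; order=5
step 2: dequeue 0; queue=[1,3,4]; order=5,0
step 3: dequeue 1; queue=[3,4,6]; order=5,0,1
step 4: dequeue 3; queue=[4,6,2]; order=5,0,1,3
step 5: dequeue 4; queue=[6,2]; order=5,0,1,3,4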